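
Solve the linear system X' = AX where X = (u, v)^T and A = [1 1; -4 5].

Coefficient matrix A = [[1, 1], [-4, 5]].
Characteristic polynomial det(A - λI) = λ^2 - 6λ + 9 = 0.
Single eigenvalue λ = 3 with algebraic multiplicity 2.
Eigenvector v = (1,2); generalized eigenvector w with (A-λI)w=v is (0,1).
General solution: e^(3t)[C_1·v + C_2·(t·v + w)].

u(t) = C_1e^(3t) + C_2te^(3t), v(t) = 2C_1e^(3t) + 2C_2te^(3t) + C_2e^(3t)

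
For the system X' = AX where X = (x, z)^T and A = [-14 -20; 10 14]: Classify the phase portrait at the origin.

center

A = [[-14,-20],[10,14]]; det(A-λI) = λ^2 + 4.
λ = 0 ± 2i: zero real part.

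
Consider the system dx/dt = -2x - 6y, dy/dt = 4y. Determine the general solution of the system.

Coefficient matrix A = [[-2, -6], [0, 4]].
Characteristic polynomial det(A - λI) = λ^2 - 2λ - 8 = 0.
Eigenvalues λ = 4, -2.
For λ=4: (A-λI) row 1 is [-6, -6], so an eigenvector is (1, -1).
For λ=-2: (A-λI) row 1 is [0, -6], so an eigenvector is (1, 0).
General solution: c_1e^(4t)(1,-1) + c_2e^(-2t)(1,0).

x(t) = c_1e^(4t) + c_2e^(-2t), y(t) = -c_1e^(4t)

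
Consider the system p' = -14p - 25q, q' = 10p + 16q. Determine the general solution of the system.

Coefficient matrix A = [[-14, -25], [10, 16]].
Characteristic polynomial det(A - λI) = λ^2 - 2λ + 26 = 0.
Eigenvalues λ = 1 ± 5i (complex conjugate pair).
For λ=1+5i: an eigenvector is (2,-1) - i(-1,1) = (2 + i, -1 - i).
A real fundamental pair from Re and Im of e^((1+5i)t)v: X_1 = e^(t)(cos(5t)·(2,-1) + sin(5t)·(-1,1)), X_2 = e^(t)(sin(5t)·(2,-1) - cos(5t)·(-1,1)).
General solution: C_1X_1 + C_2X_2.

p(t) = -C_1e^(t)sin(5t) + 2C_1e^(t)cos(5t) + 2C_2e^(t)sin(5t) + C_2e^(t)cos(5t), q(t) = C_1e^(t)sin(5t) - C_1e^(t)cos(5t) - C_2e^(t)sin(5t) - C_2e^(t)cos(5t)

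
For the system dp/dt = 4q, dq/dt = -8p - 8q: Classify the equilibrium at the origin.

stable spiral

A = [[0,4],[-8,-8]]; det(A-λI) = λ^2 + 8λ + 32.
λ = -4 ± 4i: negative real part.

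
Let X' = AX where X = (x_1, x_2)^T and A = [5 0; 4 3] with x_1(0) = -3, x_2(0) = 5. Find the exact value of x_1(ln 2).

-96

A = [[5,0],[4,3]]; eigenvalues λ = 5, 3.
Eigenvectors: (-1,-2) for λ=5, (0,-1) for λ=3.
From the initial condition, c_1 = 3, c_2 = -11.
x_1(ln 2) = (3)(2^5)(-1) + (-11)(2^3)(0) = -96.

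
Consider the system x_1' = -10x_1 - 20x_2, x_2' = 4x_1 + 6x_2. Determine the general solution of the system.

Coefficient matrix A = [[-10, -20], [4, 6]].
Characteristic polynomial det(A - λI) = λ^2 + 4λ + 20 = 0.
Eigenvalues λ = -2 ± 4i (complex conjugate pair).
For λ=-2+4i: an eigenvector is (2,-1) - i(1,0) = (2 - i, -1).
A real fundamental pair from Re and Im of e^((-2+4i)t)v: X_1 = e^(-2t)(cos(4t)·(2,-1) + sin(4t)·(1,0)), X_2 = e^(-2t)(sin(4t)·(2,-1) - cos(4t)·(1,0)).
General solution: c_1X_1 + c_2X_2.

x_1(t) = c_1e^(-2t)sin(4t) + 2c_1e^(-2t)cos(4t) + 2c_2e^(-2t)sin(4t) - c_2e^(-2t)cos(4t), x_2(t) = -c_1e^(-2t)cos(4t) - c_2e^(-2t)sin(4t)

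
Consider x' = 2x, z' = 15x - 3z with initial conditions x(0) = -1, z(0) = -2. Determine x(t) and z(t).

x(t) = -e^(2t), z(t) = -3e^(2t) + e^(-3t)

Coefficient matrix A = [[2, 0], [15, -3]].
Characteristic polynomial det(A - λI) = λ^2 + λ - 6 = 0.
Eigenvalues λ = -3, 2.
For λ=-3: (A-λI) row 1 is [5, 0], so an eigenvector is (0, 1).
For λ=2: (A-λI) row 2 is [15, -5], so an eigenvector is (1, 3).
General solution: C_1e^(-3t)(0,1) + C_2e^(2t)(1,3).
Applying x(0)=-1, z(0)=-2 gives C_1=1, C_2=-1.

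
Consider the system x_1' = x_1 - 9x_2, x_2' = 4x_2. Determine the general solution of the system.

Coefficient matrix A = [[1, -9], [0, 4]].
Characteristic polynomial det(A - λI) = λ^2 - 5λ + 4 = 0.
Eigenvalues λ = 1, 4.
For λ=1: (A-λI) row 1 is [0, -9], so an eigenvector is (-1, 0).
For λ=4: (A-λI) row 1 is [-3, -9], so an eigenvector is (-3, 1).
General solution: C_1e^(t)(-1,0) + C_2e^(4t)(-3,1).

x_1(t) = -C_1e^(t) - 3C_2e^(4t), x_2(t) = C_2e^(4t)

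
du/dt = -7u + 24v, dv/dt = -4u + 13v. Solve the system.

Coefficient matrix A = [[-7, 24], [-4, 13]].
Characteristic polynomial det(A - λI) = λ^2 - 6λ + 5 = 0.
Eigenvalues λ = 1, 5.
For λ=1: (A-λI) row 1 is [-8, 24], so an eigenvector is (-3, -1).
For λ=5: (A-λI) row 1 is [-12, 24], so an eigenvector is (2, 1).
General solution: C_1e^(t)(-3,-1) + C_2e^(5t)(2,1).

u(t) = -3C_1e^(t) + 2C_2e^(5t), v(t) = -C_1e^(t) + C_2e^(5t)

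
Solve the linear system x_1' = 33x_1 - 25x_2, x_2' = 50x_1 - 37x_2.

x_1(t) = 2K_1e^(-2t)sin(5t) + K_1e^(-2t)cos(5t) + K_2e^(-2t)sin(5t) - 2K_2e^(-2t)cos(5t), x_2(t) = 3K_1e^(-2t)sin(5t) + K_1e^(-2t)cos(5t) + K_2e^(-2t)sin(5t) - 3K_2e^(-2t)cos(5t)

Coefficient matrix A = [[33, -25], [50, -37]].
Characteristic polynomial det(A - λI) = λ^2 + 4λ + 29 = 0.
Eigenvalues λ = -2 ± 5i (complex conjugate pair).
For λ=-2+5i: an eigenvector is (1,1) - i(2,3) = (1 - 2i, 1 - 3i).
A real fundamental pair from Re and Im of e^((-2+5i)t)v: X_1 = e^(-2t)(cos(5t)·(1,1) + sin(5t)·(2,3)), X_2 = e^(-2t)(sin(5t)·(1,1) - cos(5t)·(2,3)).
General solution: K_1X_1 + K_2X_2.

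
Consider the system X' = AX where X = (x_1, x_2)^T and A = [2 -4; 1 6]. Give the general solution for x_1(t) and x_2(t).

x_1(t) = 2C_1e^(4t) + 2C_2te^(4t) + C_2e^(4t), x_2(t) = -C_1e^(4t) - C_2te^(4t) - C_2e^(4t)

Coefficient matrix A = [[2, -4], [1, 6]].
Characteristic polynomial det(A - λI) = λ^2 - 8λ + 16 = 0.
Single eigenvalue λ = 4 with algebraic multiplicity 2.
Eigenvector v = (2,-1); generalized eigenvector w with (A-λI)w=v is (1,-1).
General solution: e^(4t)[C_1·v + C_2·(t·v + w)].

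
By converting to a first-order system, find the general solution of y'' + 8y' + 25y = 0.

Let x_1 = y, x_2 = y'. Then x_1' = x_2 and x_2' = -25x_1 - 8x_2.
A = [[0,1],[-25,-8]]; det(A-λI) = λ^2 + 8λ + 25.
Eigenvalues λ = -4 ± 3i.

y(t) = c_1e^(-4t)cos(3t) + c_2e^(-4t)sin(3t)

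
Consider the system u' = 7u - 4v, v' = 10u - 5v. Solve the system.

Coefficient matrix A = [[7, -4], [10, -5]].
Characteristic polynomial det(A - λI) = λ^2 - 2λ + 5 = 0.
Eigenvalues λ = 1 ± 2i (complex conjugate pair).
For λ=1+2i: an eigenvector is (-1,-2) - i(1,1) = (-1 - i, -2 - i).
A real fundamental pair from Re and Im of e^((1+2i)t)v: X_1 = e^(t)(cos(2t)·(-1,-2) + sin(2t)·(1,1)), X_2 = e^(t)(sin(2t)·(-1,-2) - cos(2t)·(1,1)).
General solution: c_1X_1 + c_2X_2.

u(t) = c_1e^(t)sin(2t) - c_1e^(t)cos(2t) - c_2e^(t)sin(2t) - c_2e^(t)cos(2t), v(t) = c_1e^(t)sin(2t) - 2c_1e^(t)cos(2t) - 2c_2e^(t)sin(2t) - c_2e^(t)cos(2t)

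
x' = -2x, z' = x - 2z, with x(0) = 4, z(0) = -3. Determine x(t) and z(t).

Coefficient matrix A = [[-2, 0], [1, -2]].
Characteristic polynomial det(A - λI) = λ^2 + 4λ + 4 = 0.
Single eigenvalue λ = -2 with algebraic multiplicity 2.
Eigenvector v = (0,1); generalized eigenvector w with (A-λI)w=v is (1,-1).
General solution: e^(-2t)[c_1·v + c_2·(t·v + w)].
Applying x(0)=4, z(0)=-3 gives c_1=1, c_2=4.

x(t) = 4e^(-2t), z(t) = 4te^(-2t) - 3e^(-2t)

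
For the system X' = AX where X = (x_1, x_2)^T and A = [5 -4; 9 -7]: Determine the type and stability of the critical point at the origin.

A = [[5,-4],[9,-7]]; det(A-λI) = λ^2 + 2λ + 1.
repeated λ = -1 with a single eigenvector.

stable improper node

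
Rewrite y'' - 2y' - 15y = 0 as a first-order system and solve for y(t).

Let x_1 = y, x_2 = y'. Then x_1' = x_2 and x_2' = 15x_1 + 2x_2.
A = [[0,1],[15,2]]; det(A-λI) = λ^2 - 2λ - 15.
Eigenvalues λ = 5, -3 with eigenvectors (1,5), (1,-3).

y(t) = c_1e^(5t) + c_2e^(-3t)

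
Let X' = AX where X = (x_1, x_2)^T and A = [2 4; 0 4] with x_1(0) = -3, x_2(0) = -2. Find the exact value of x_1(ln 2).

A = [[2,4],[0,4]]; eigenvalues λ = 2, 4.
Eigenvectors: (-1,0) for λ=2, (-2,-1) for λ=4.
From the initial condition, c_1 = -1, c_2 = 2.
x_1(ln 2) = (-1)(2^2)(-1) + (2)(2^4)(-2) = -60.

-60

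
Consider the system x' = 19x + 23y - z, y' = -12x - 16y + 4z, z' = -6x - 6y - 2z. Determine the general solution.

x(t) = -5c_1e^(t) - c_2e^(-4t) - 3c_3e^(4t), y(t) = 4c_1e^(t) + c_2e^(-4t) + 2c_3e^(4t), z(t) = 2c_1e^(t) + c_3e^(4t)

Coefficient matrix A = [[19, 23, -1], [-12, -16, 4], [-6, -6, -2]].
det(A - λI) = 0 gives eigenvalues λ = 1, -4, 4.
For λ=1: eigenvector (-5,4,2).
For λ=-4: eigenvector (-1,1,0).
For λ=4: eigenvector (-3,2,1).
General solution: c_1e^(t)(-5,4,2) + c_2e^(-4t)(-1,1,0) + c_3e^(4t)(-3,2,1).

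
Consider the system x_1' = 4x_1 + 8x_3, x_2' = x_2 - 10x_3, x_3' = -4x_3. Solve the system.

Coefficient matrix A = [[4, 0, 8], [0, 1, -10], [0, 0, -4]].
det(A - λI) = 0 gives eigenvalues λ = -4, 4, 1.
For λ=-4: eigenvector (-1,2,1).
For λ=4: eigenvector (1,0,0).
For λ=1: eigenvector (0,-1,0).
General solution: C_1e^(-4t)(-1,2,1) + C_2e^(4t)(1,0,0) + C_3e^(t)(0,-1,0).

x_1(t) = -C_1e^(-4t) + C_2e^(4t), x_2(t) = 2C_1e^(-4t) - C_3e^(t), x_3(t) = C_1e^(-4t)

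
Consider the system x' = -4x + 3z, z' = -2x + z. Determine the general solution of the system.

x(t) = c_1e^(-t) - 3c_2e^(-2t), z(t) = c_1e^(-t) - 2c_2e^(-2t)

Coefficient matrix A = [[-4, 3], [-2, 1]].
Characteristic polynomial det(A - λI) = λ^2 + 3λ + 2 = 0.
Eigenvalues λ = -1, -2.
For λ=-1: (A-λI) row 1 is [-3, 3], so an eigenvector is (1, 1).
For λ=-2: (A-λI) row 1 is [-2, 3], so an eigenvector is (-3, -2).
General solution: c_1e^(-t)(1,1) + c_2e^(-2t)(-3,-2).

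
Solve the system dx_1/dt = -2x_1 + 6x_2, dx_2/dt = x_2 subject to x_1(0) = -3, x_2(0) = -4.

Coefficient matrix A = [[-2, 6], [0, 1]].
Characteristic polynomial det(A - λI) = λ^2 + λ - 2 = 0.
Eigenvalues λ = -2, 1.
For λ=-2: (A-λI) row 1 is [0, 6], so an eigenvector is (-1, 0).
For λ=1: (A-λI) row 1 is [-3, 6], so an eigenvector is (-2, -1).
General solution: C_1e^(-2t)(-1,0) + C_2e^(t)(-2,-1).
Applying x_1(0)=-3, x_2(0)=-4 gives C_1=-5, C_2=4.

x_1(t) = -8e^(t) + 5e^(-2t), x_2(t) = -4e^(t)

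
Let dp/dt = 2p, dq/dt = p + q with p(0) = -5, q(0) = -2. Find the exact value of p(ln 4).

A = [[2,0],[1,1]]; eigenvalues λ = 2, 1.
Eigenvectors: (-1,-1) for λ=2, (0,1) for λ=1.
From the initial condition, c_1 = 5, c_2 = 3.
p(ln 4) = (5)(4^2)(-1) + (3)(4^1)(0) = -80.

-80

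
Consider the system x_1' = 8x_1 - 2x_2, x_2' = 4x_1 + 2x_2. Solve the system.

x_1(t) = -c_1e^(4t) + c_2e^(6t), x_2(t) = -2c_1e^(4t) + c_2e^(6t)

Coefficient matrix A = [[8, -2], [4, 2]].
Characteristic polynomial det(A - λI) = λ^2 - 10λ + 24 = 0.
Eigenvalues λ = 4, 6.
For λ=4: (A-λI) row 1 is [4, -2], so an eigenvector is (-1, -2).
For λ=6: (A-λI) row 1 is [2, -2], so an eigenvector is (1, 1).
General solution: c_1e^(4t)(-1,-2) + c_2e^(6t)(1,1).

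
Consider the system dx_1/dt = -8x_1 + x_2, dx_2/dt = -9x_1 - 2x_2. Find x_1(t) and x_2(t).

x_1(t) = -C_1e^(-5t) - C_2te^(-5t) + C_2e^(-5t), x_2(t) = -3C_1e^(-5t) - 3C_2te^(-5t) + 2C_2e^(-5t)

Coefficient matrix A = [[-8, 1], [-9, -2]].
Characteristic polynomial det(A - λI) = λ^2 + 10λ + 25 = 0.
Single eigenvalue λ = -5 with algebraic multiplicity 2.
Eigenvector v = (-1,-3); generalized eigenvector w with (A-λI)w=v is (1,2).
General solution: e^(-5t)[C_1·v + C_2·(t·v + w)].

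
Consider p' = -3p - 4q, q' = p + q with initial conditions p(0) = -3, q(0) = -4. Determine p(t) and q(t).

p(t) = 22te^(-t) - 3e^(-t), q(t) = -11te^(-t) - 4e^(-t)

Coefficient matrix A = [[-3, -4], [1, 1]].
Characteristic polynomial det(A - λI) = λ^2 + 2λ + 1 = 0.
Single eigenvalue λ = -1 with algebraic multiplicity 2.
Eigenvector v = (2,-1); generalized eigenvector w with (A-λI)w=v is (1,-1).
General solution: e^(-t)[K_1·v + K_2·(t·v + w)].
Applying p(0)=-3, q(0)=-4 gives K_1=-7, K_2=11.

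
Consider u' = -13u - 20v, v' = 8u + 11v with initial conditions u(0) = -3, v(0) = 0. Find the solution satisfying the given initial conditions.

u(t) = 9e^(-t)sin(4t) - 3e^(-t)cos(4t), v(t) = -6e^(-t)sin(4t)

Coefficient matrix A = [[-13, -20], [8, 11]].
Characteristic polynomial det(A - λI) = λ^2 + 2λ + 17 = 0.
Eigenvalues λ = -1 ± 4i (complex conjugate pair).
For λ=-1+4i: an eigenvector is (2,-1) - i(-1,1) = (2 + i, -1 - i).
A real fundamental pair from Re and Im of e^((-1+4i)t)v: X_1 = e^(-t)(cos(4t)·(2,-1) + sin(4t)·(-1,1)), X_2 = e^(-t)(sin(4t)·(2,-1) - cos(4t)·(-1,1)).
General solution: K_1X_1 + K_2X_2.
Applying u(0)=-3, v(0)=0 gives K_1=-3, K_2=3.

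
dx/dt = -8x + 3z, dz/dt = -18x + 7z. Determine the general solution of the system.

Coefficient matrix A = [[-8, 3], [-18, 7]].
Characteristic polynomial det(A - λI) = λ^2 + λ - 2 = 0.
Eigenvalues λ = -2, 1.
For λ=-2: (A-λI) row 1 is [-6, 3], so an eigenvector is (1, 2).
For λ=1: (A-λI) row 1 is [-9, 3], so an eigenvector is (1, 3).
General solution: K_1e^(-2t)(1,2) + K_2e^(t)(1,3).

x(t) = K_1e^(-2t) + K_2e^(t), z(t) = 2K_1e^(-2t) + 3K_2e^(t)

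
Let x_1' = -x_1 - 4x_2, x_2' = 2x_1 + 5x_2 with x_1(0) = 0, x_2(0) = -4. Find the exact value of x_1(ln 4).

A = [[-1,-4],[2,5]]; eigenvalues λ = 3, 1.
Eigenvectors: (1,-1) for λ=3, (2,-1) for λ=1.
From the initial condition, c_1 = 8, c_2 = -4.
x_1(ln 4) = (8)(4^3)(1) + (-4)(4^1)(2) = 480.

480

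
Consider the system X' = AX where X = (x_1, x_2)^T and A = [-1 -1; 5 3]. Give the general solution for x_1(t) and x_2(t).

Coefficient matrix A = [[-1, -1], [5, 3]].
Characteristic polynomial det(A - λI) = λ^2 - 2λ + 2 = 0.
Eigenvalues λ = 1 ± i (complex conjugate pair).
For λ=1+i: an eigenvector is (0,-1) - i(1,-2) = (0 - i, -1 + 2i).
A real fundamental pair from Re and Im of e^((1+i)t)v: X_1 = e^(t)(cos(t)·(0,-1) + sin(t)·(1,-2)), X_2 = e^(t)(sin(t)·(0,-1) - cos(t)·(1,-2)).
General solution: C_1X_1 + C_2X_2.

x_1(t) = C_1e^(t)sin(t) - C_2e^(t)cos(t), x_2(t) = -2C_1e^(t)sin(t) - C_1e^(t)cos(t) - C_2e^(t)sin(t) + 2C_2e^(t)cos(t)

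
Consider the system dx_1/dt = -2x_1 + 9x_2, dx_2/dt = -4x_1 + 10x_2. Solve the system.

Coefficient matrix A = [[-2, 9], [-4, 10]].
Characteristic polynomial det(A - λI) = λ^2 - 8λ + 16 = 0.
Single eigenvalue λ = 4 with algebraic multiplicity 2.
Eigenvector v = (3,2); generalized eigenvector w with (A-λI)w=v is (-2,-1).
General solution: e^(4t)[K_1·v + K_2·(t·v + w)].

x_1(t) = 3K_1e^(4t) + 3K_2te^(4t) - 2K_2e^(4t), x_2(t) = 2K_1e^(4t) + 2K_2te^(4t) - K_2e^(4t)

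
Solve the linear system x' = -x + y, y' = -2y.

Coefficient matrix A = [[-1, 1], [0, -2]].
Characteristic polynomial det(A - λI) = λ^2 + 3λ + 2 = 0.
Eigenvalues λ = -1, -2.
For λ=-1: (A-λI) row 1 is [0, 1], so an eigenvector is (1, 0).
For λ=-2: (A-λI) row 1 is [1, 1], so an eigenvector is (-1, 1).
General solution: C_1e^(-t)(1,0) + C_2e^(-2t)(-1,1).

x(t) = C_1e^(-t) - C_2e^(-2t), y(t) = C_2e^(-2t)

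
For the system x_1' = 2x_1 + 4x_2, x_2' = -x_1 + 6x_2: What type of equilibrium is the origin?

unstable improper node

A = [[2,4],[-1,6]]; det(A-λI) = λ^2 - 8λ + 16.
repeated λ = 4 with a single eigenvector.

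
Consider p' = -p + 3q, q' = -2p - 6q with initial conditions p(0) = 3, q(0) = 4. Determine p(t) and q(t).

p(t) = 21e^(-3t) - 18e^(-4t), q(t) = -14e^(-3t) + 18e^(-4t)

Coefficient matrix A = [[-1, 3], [-2, -6]].
Characteristic polynomial det(A - λI) = λ^2 + 7λ + 12 = 0.
Eigenvalues λ = -3, -4.
For λ=-3: (A-λI) row 1 is [2, 3], so an eigenvector is (-3, 2).
For λ=-4: (A-λI) row 1 is [3, 3], so an eigenvector is (-1, 1).
General solution: C_1e^(-3t)(-3,2) + C_2e^(-4t)(-1,1).
Applying p(0)=3, q(0)=4 gives C_1=-7, C_2=18.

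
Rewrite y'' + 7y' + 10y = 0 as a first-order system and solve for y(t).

Let x_1 = y, x_2 = y'. Then x_1' = x_2 and x_2' = -10x_1 - 7x_2.
A = [[0,1],[-10,-7]]; det(A-λI) = λ^2 + 7λ + 10.
Eigenvalues λ = -5, -2 with eigenvectors (1,-5), (1,-2).

y(t) = C_1e^(-5t) + C_2e^(-2t)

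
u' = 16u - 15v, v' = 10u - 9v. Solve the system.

u(t) = C_1e^(t) + 3C_2e^(6t), v(t) = C_1e^(t) + 2C_2e^(6t)

Coefficient matrix A = [[16, -15], [10, -9]].
Characteristic polynomial det(A - λI) = λ^2 - 7λ + 6 = 0.
Eigenvalues λ = 1, 6.
For λ=1: (A-λI) row 1 is [15, -15], so an eigenvector is (1, 1).
For λ=6: (A-λI) row 1 is [10, -15], so an eigenvector is (3, 2).
General solution: C_1e^(t)(1,1) + C_2e^(6t)(3,2).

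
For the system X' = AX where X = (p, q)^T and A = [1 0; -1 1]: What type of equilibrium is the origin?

A = [[1,0],[-1,1]]; det(A-λI) = λ^2 - 2λ + 1.
repeated λ = 1 with a single eigenvector.

unstable improper node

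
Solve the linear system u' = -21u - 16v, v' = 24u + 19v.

u(t) = 2c_1e^(3t) + c_2e^(-5t), v(t) = -3c_1e^(3t) - c_2e^(-5t)

Coefficient matrix A = [[-21, -16], [24, 19]].
Characteristic polynomial det(A - λI) = λ^2 + 2λ - 15 = 0.
Eigenvalues λ = 3, -5.
For λ=3: (A-λI) row 1 is [-24, -16], so an eigenvector is (2, -3).
For λ=-5: (A-λI) row 1 is [-16, -16], so an eigenvector is (1, -1).
General solution: c_1e^(3t)(2,-3) + c_2e^(-5t)(1,-1).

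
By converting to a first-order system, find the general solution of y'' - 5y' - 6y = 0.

Let x_1 = y, x_2 = y'. Then x_1' = x_2 and x_2' = 6x_1 + 5x_2.
A = [[0,1],[6,5]]; det(A-λI) = λ^2 - 5λ - 6.
Eigenvalues λ = -1, 6 with eigenvectors (1,-1), (1,6).

y(t) = C_1e^(-t) + C_2e^(6t)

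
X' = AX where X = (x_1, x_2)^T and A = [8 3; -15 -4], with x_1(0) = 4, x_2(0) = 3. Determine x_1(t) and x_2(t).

Coefficient matrix A = [[8, 3], [-15, -4]].
Characteristic polynomial det(A - λI) = λ^2 - 4λ + 13 = 0.
Eigenvalues λ = 2 ± 3i (complex conjugate pair).
For λ=2+3i: an eigenvector is (0,1) - i(1,-2) = (0 - i, 1 + 2i).
A real fundamental pair from Re and Im of e^((2+3i)t)v: X_1 = e^(2t)(cos(3t)·(0,1) + sin(3t)·(1,-2)), X_2 = e^(2t)(sin(3t)·(0,1) - cos(3t)·(1,-2)).
General solution: K_1X_1 + K_2X_2.
Applying x_1(0)=4, x_2(0)=3 gives K_1=11, K_2=-4.

x_1(t) = 11e^(2t)sin(3t) + 4e^(2t)cos(3t), x_2(t) = -26e^(2t)sin(3t) + 3e^(2t)cos(3t)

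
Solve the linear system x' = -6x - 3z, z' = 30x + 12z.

x(t) = C_1e^(3t)sin(3t) - C_2e^(3t)cos(3t), z(t) = -3C_1e^(3t)sin(3t) - C_1e^(3t)cos(3t) - C_2e^(3t)sin(3t) + 3C_2e^(3t)cos(3t)

Coefficient matrix A = [[-6, -3], [30, 12]].
Characteristic polynomial det(A - λI) = λ^2 - 6λ + 18 = 0.
Eigenvalues λ = 3 ± 3i (complex conjugate pair).
For λ=3+3i: an eigenvector is (0,-1) - i(1,-3) = (0 - i, -1 + 3i).
A real fundamental pair from Re and Im of e^((3+3i)t)v: X_1 = e^(3t)(cos(3t)·(0,-1) + sin(3t)·(1,-3)), X_2 = e^(3t)(sin(3t)·(0,-1) - cos(3t)·(1,-3)).
General solution: C_1X_1 + C_2X_2.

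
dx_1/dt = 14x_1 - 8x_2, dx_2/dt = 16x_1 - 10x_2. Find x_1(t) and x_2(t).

x_1(t) = C_1e^(6t) - C_2e^(-2t), x_2(t) = C_1e^(6t) - 2C_2e^(-2t)

Coefficient matrix A = [[14, -8], [16, -10]].
Characteristic polynomial det(A - λI) = λ^2 - 4λ - 12 = 0.
Eigenvalues λ = 6, -2.
For λ=6: (A-λI) row 1 is [8, -8], so an eigenvector is (1, 1).
For λ=-2: (A-λI) row 1 is [16, -8], so an eigenvector is (-1, -2).
General solution: C_1e^(6t)(1,1) + C_2e^(-2t)(-1,-2).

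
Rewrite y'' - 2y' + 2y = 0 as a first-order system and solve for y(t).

y(t) = K_1e^(t)cos(t) + K_2e^(t)sin(t)

Let x_1 = y, x_2 = y'. Then x_1' = x_2 and x_2' = -2x_1 + 2x_2.
A = [[0,1],[-2,2]]; det(A-λI) = λ^2 - 2λ + 2.
Eigenvalues λ = 1 ± i.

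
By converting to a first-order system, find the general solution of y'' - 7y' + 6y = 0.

Let x_1 = y, x_2 = y'. Then x_1' = x_2 and x_2' = -6x_1 + 7x_2.
A = [[0,1],[-6,7]]; det(A-λI) = λ^2 - 7λ + 6.
Eigenvalues λ = 1, 6 with eigenvectors (1,1), (1,6).

y(t) = K_1e^(t) + K_2e^(6t)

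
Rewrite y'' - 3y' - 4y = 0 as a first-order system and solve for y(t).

y(t) = K_1e^(4t) + K_2e^(-t)

Let x_1 = y, x_2 = y'. Then x_1' = x_2 and x_2' = 4x_1 + 3x_2.
A = [[0,1],[4,3]]; det(A-λI) = λ^2 - 3λ - 4.
Eigenvalues λ = 4, -1 with eigenvectors (1,4), (1,-1).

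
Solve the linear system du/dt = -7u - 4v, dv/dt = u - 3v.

u(t) = 2c_1e^(-5t) + 2c_2te^(-5t) + 3c_2e^(-5t), v(t) = -c_1e^(-5t) - c_2te^(-5t) - 2c_2e^(-5t)

Coefficient matrix A = [[-7, -4], [1, -3]].
Characteristic polynomial det(A - λI) = λ^2 + 10λ + 25 = 0.
Single eigenvalue λ = -5 with algebraic multiplicity 2.
Eigenvector v = (2,-1); generalized eigenvector w with (A-λI)w=v is (3,-2).
General solution: e^(-5t)[c_1·v + c_2·(t·v + w)].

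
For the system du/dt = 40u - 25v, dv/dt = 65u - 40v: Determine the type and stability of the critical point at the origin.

center

A = [[40,-25],[65,-40]]; det(A-λI) = λ^2 + 25.
λ = 0 ± 5i: zero real part.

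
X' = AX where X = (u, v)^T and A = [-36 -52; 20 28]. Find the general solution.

Coefficient matrix A = [[-36, -52], [20, 28]].
Characteristic polynomial det(A - λI) = λ^2 + 8λ + 32 = 0.
Eigenvalues λ = -4 ± 4i (complex conjugate pair).
For λ=-4+4i: an eigenvector is (-3,2) - i(-2,1) = (-3 + 2i, 2 - i).
A real fundamental pair from Re and Im of e^((-4+4i)t)v: X_1 = e^(-4t)(cos(4t)·(-3,2) + sin(4t)·(-2,1)), X_2 = e^(-4t)(sin(4t)·(-3,2) - cos(4t)·(-2,1)).
General solution: C_1X_1 + C_2X_2.

u(t) = -2C_1e^(-4t)sin(4t) - 3C_1e^(-4t)cos(4t) - 3C_2e^(-4t)sin(4t) + 2C_2e^(-4t)cos(4t), v(t) = C_1e^(-4t)sin(4t) + 2C_1e^(-4t)cos(4t) + 2C_2e^(-4t)sin(4t) - C_2e^(-4t)cos(4t)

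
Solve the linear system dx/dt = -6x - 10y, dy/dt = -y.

Coefficient matrix A = [[-6, -10], [0, -1]].
Characteristic polynomial det(A - λI) = λ^2 + 7λ + 6 = 0.
Eigenvalues λ = -6, -1.
For λ=-6: (A-λI) row 1 is [0, -10], so an eigenvector is (1, 0).
For λ=-1: (A-λI) row 1 is [-5, -10], so an eigenvector is (-2, 1).
General solution: K_1e^(-6t)(1,0) + K_2e^(-t)(-2,1).

x(t) = K_1e^(-6t) - 2K_2e^(-t), y(t) = K_2e^(-t)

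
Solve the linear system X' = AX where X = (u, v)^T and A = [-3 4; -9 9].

Coefficient matrix A = [[-3, 4], [-9, 9]].
Characteristic polynomial det(A - λI) = λ^2 - 6λ + 9 = 0.
Single eigenvalue λ = 3 with algebraic multiplicity 2.
Eigenvector v = (2,3); generalized eigenvector w with (A-λI)w=v is (1,2).
General solution: e^(3t)[C_1·v + C_2·(t·v + w)].

u(t) = 2C_1e^(3t) + 2C_2te^(3t) + C_2e^(3t), v(t) = 3C_1e^(3t) + 3C_2te^(3t) + 2C_2e^(3t)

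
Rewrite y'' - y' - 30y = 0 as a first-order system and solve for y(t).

Let x_1 = y, x_2 = y'. Then x_1' = x_2 and x_2' = 30x_1 + x_2.
A = [[0,1],[30,1]]; det(A-λI) = λ^2 - λ - 30.
Eigenvalues λ = -5, 6 with eigenvectors (1,-5), (1,6).

y(t) = K_1e^(-5t) + K_2e^(6t)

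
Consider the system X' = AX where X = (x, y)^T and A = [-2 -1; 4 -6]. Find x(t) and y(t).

x(t) = C_1e^(-4t) + C_2te^(-4t) - C_2e^(-4t), y(t) = 2C_1e^(-4t) + 2C_2te^(-4t) - 3C_2e^(-4t)

Coefficient matrix A = [[-2, -1], [4, -6]].
Characteristic polynomial det(A - λI) = λ^2 + 8λ + 16 = 0.
Single eigenvalue λ = -4 with algebraic multiplicity 2.
Eigenvector v = (1,2); generalized eigenvector w with (A-λI)w=v is (-1,-3).
General solution: e^(-4t)[C_1·v + C_2·(t·v + w)].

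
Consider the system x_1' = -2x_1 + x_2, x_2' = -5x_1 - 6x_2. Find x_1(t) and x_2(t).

Coefficient matrix A = [[-2, 1], [-5, -6]].
Characteristic polynomial det(A - λI) = λ^2 + 8λ + 17 = 0.
Eigenvalues λ = -4 ± i (complex conjugate pair).
For λ=-4+i: an eigenvector is (-1,2) - i(0,1) = (-1, 2 - i).
A real fundamental pair from Re and Im of e^((-4+i)t)v: X_1 = e^(-4t)(cos(t)·(-1,2) + sin(t)·(0,1)), X_2 = e^(-4t)(sin(t)·(-1,2) - cos(t)·(0,1)).
General solution: K_1X_1 + K_2X_2.

x_1(t) = -K_1e^(-4t)cos(t) - K_2e^(-4t)sin(t), x_2(t) = K_1e^(-4t)sin(t) + 2K_1e^(-4t)cos(t) + 2K_2e^(-4t)sin(t) - K_2e^(-4t)cos(t)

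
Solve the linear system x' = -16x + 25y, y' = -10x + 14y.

Coefficient matrix A = [[-16, 25], [-10, 14]].
Characteristic polynomial det(A - λI) = λ^2 + 2λ + 26 = 0.
Eigenvalues λ = -1 ± 5i (complex conjugate pair).
For λ=-1+5i: an eigenvector is (2,1) - i(-1,-1) = (2 + i, 1 + i).
A real fundamental pair from Re and Im of e^((-1+5i)t)v: X_1 = e^(-t)(cos(5t)·(2,1) + sin(5t)·(-1,-1)), X_2 = e^(-t)(sin(5t)·(2,1) - cos(5t)·(-1,-1)).
General solution: K_1X_1 + K_2X_2.

x(t) = -K_1e^(-t)sin(5t) + 2K_1e^(-t)cos(5t) + 2K_2e^(-t)sin(5t) + K_2e^(-t)cos(5t), y(t) = -K_1e^(-t)sin(5t) + K_1e^(-t)cos(5t) + K_2e^(-t)sin(5t) + K_2e^(-t)cos(5t)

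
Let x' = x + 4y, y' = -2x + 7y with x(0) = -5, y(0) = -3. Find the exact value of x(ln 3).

-351

A = [[1,4],[-2,7]]; eigenvalues λ = 3, 5.
Eigenvectors: (2,1) for λ=3, (-1,-1) for λ=5.
From the initial condition, c_1 = -2, c_2 = 1.
x(ln 3) = (-2)(3^3)(2) + (1)(3^5)(-1) = -351.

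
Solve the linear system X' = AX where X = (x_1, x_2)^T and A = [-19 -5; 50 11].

x_1(t) = -c_1e^(-4t)sin(5t) + c_2e^(-4t)cos(5t), x_2(t) = 3c_1e^(-4t)sin(5t) + c_1e^(-4t)cos(5t) + c_2e^(-4t)sin(5t) - 3c_2e^(-4t)cos(5t)

Coefficient matrix A = [[-19, -5], [50, 11]].
Characteristic polynomial det(A - λI) = λ^2 + 8λ + 41 = 0.
Eigenvalues λ = -4 ± 5i (complex conjugate pair).
For λ=-4+5i: an eigenvector is (0,1) - i(-1,3) = (0 + i, 1 - 3i).
A real fundamental pair from Re and Im of e^((-4+5i)t)v: X_1 = e^(-4t)(cos(5t)·(0,1) + sin(5t)·(-1,3)), X_2 = e^(-4t)(sin(5t)·(0,1) - cos(5t)·(-1,3)).
General solution: c_1X_1 + c_2X_2.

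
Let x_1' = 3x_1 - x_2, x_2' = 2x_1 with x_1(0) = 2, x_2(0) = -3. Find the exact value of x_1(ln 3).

A = [[3,-1],[2,0]]; eigenvalues λ = 2, 1.
Eigenvectors: (-1,-1) for λ=2, (-1,-2) for λ=1.
From the initial condition, c_1 = -7, c_2 = 5.
x_1(ln 3) = (-7)(3^2)(-1) + (5)(3^1)(-1) = 48.

48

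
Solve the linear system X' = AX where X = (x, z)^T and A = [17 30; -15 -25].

x(t) = C_1e^(-4t)sin(3t) + 3C_1e^(-4t)cos(3t) + 3C_2e^(-4t)sin(3t) - C_2e^(-4t)cos(3t), z(t) = -C_1e^(-4t)sin(3t) - 2C_1e^(-4t)cos(3t) - 2C_2e^(-4t)sin(3t) + C_2e^(-4t)cos(3t)

Coefficient matrix A = [[17, 30], [-15, -25]].
Characteristic polynomial det(A - λI) = λ^2 + 8λ + 25 = 0.
Eigenvalues λ = -4 ± 3i (complex conjugate pair).
For λ=-4+3i: an eigenvector is (3,-2) - i(1,-1) = (3 - i, -2 + i).
A real fundamental pair from Re and Im of e^((-4+3i)t)v: X_1 = e^(-4t)(cos(3t)·(3,-2) + sin(3t)·(1,-1)), X_2 = e^(-4t)(sin(3t)·(3,-2) - cos(3t)·(1,-1)).
General solution: C_1X_1 + C_2X_2.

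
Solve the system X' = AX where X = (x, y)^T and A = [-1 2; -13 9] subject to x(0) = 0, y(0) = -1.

Coefficient matrix A = [[-1, 2], [-13, 9]].
Characteristic polynomial det(A - λI) = λ^2 - 8λ + 17 = 0.
Eigenvalues λ = 4 ± i (complex conjugate pair).
For λ=4+i: an eigenvector is (-1,-2) - i(1,3) = (-1 - i, -2 - 3i).
A real fundamental pair from Re and Im of e^((4+i)t)v: X_1 = e^(4t)(cos(t)·(-1,-2) + sin(t)·(1,3)), X_2 = e^(4t)(sin(t)·(-1,-2) - cos(t)·(1,3)).
General solution: K_1X_1 + K_2X_2.
Applying x(0)=0, y(0)=-1 gives K_1=-1, K_2=1.

x(t) = -2e^(4t)sin(t), y(t) = -5e^(4t)sin(t) - e^(4t)cos(t)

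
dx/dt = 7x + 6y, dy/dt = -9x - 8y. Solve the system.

x(t) = 2c_1e^(-2t) - c_2e^(t), y(t) = -3c_1e^(-2t) + c_2e^(t)

Coefficient matrix A = [[7, 6], [-9, -8]].
Characteristic polynomial det(A - λI) = λ^2 + λ - 2 = 0.
Eigenvalues λ = -2, 1.
For λ=-2: (A-λI) row 1 is [9, 6], so an eigenvector is (2, -3).
For λ=1: (A-λI) row 1 is [6, 6], so an eigenvector is (-1, 1).
General solution: c_1e^(-2t)(2,-3) + c_2e^(t)(-1,1).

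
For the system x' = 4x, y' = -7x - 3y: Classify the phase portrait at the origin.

A = [[4,0],[-7,-3]]; det(A-λI) = λ^2 - λ - 12.
λ = 4, -3: opposite signs.

saddle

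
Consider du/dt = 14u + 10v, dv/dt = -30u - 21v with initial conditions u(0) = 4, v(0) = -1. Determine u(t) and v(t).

Coefficient matrix A = [[14, 10], [-30, -21]].
Characteristic polynomial det(A - λI) = λ^2 + 7λ + 6 = 0.
Eigenvalues λ = -6, -1.
For λ=-6: (A-λI) row 1 is [20, 10], so an eigenvector is (-1, 2).
For λ=-1: (A-λI) row 1 is [15, 10], so an eigenvector is (2, -3).
General solution: C_1e^(-6t)(-1,2) + C_2e^(-t)(2,-3).
Applying u(0)=4, v(0)=-1 gives C_1=10, C_2=7.

u(t) = 14e^(-t) - 10e^(-6t), v(t) = -21e^(-t) + 20e^(-6t)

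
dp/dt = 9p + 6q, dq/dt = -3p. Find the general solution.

p(t) = -c_1e^(3t) + 2c_2e^(6t), q(t) = c_1e^(3t) - c_2e^(6t)

Coefficient matrix A = [[9, 6], [-3, 0]].
Characteristic polynomial det(A - λI) = λ^2 - 9λ + 18 = 0.
Eigenvalues λ = 3, 6.
For λ=3: (A-λI) row 1 is [6, 6], so an eigenvector is (-1, 1).
For λ=6: (A-λI) row 1 is [3, 6], so an eigenvector is (2, -1).
General solution: c_1e^(3t)(-1,1) + c_2e^(6t)(2,-1).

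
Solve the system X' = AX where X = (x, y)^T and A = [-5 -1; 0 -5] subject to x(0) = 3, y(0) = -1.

x(t) = te^(-5t) + 3e^(-5t), y(t) = -e^(-5t)

Coefficient matrix A = [[-5, -1], [0, -5]].
Characteristic polynomial det(A - λI) = λ^2 + 10λ + 25 = 0.
Single eigenvalue λ = -5 with algebraic multiplicity 2.
Eigenvector v = (-1,0); generalized eigenvector w with (A-λI)w=v is (2,1).
General solution: e^(-5t)[C_1·v + C_2·(t·v + w)].
Applying x(0)=3, y(0)=-1 gives C_1=-5, C_2=-1.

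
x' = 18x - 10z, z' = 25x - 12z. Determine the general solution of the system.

Coefficient matrix A = [[18, -10], [25, -12]].
Characteristic polynomial det(A - λI) = λ^2 - 6λ + 34 = 0.
Eigenvalues λ = 3 ± 5i (complex conjugate pair).
For λ=3+5i: an eigenvector is (-1,-1) - i(-1,-2) = (-1 + i, -1 + 2i).
A real fundamental pair from Re and Im of e^((3+5i)t)v: X_1 = e^(3t)(cos(5t)·(-1,-1) + sin(5t)·(-1,-2)), X_2 = e^(3t)(sin(5t)·(-1,-1) - cos(5t)·(-1,-2)).
General solution: c_1X_1 + c_2X_2.

x(t) = -c_1e^(3t)sin(5t) - c_1e^(3t)cos(5t) - c_2e^(3t)sin(5t) + c_2e^(3t)cos(5t), z(t) = -2c_1e^(3t)sin(5t) - c_1e^(3t)cos(5t) - c_2e^(3t)sin(5t) + 2c_2e^(3t)cos(5t)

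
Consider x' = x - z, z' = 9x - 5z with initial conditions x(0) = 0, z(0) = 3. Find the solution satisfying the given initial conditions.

x(t) = -3te^(-2t), z(t) = -9te^(-2t) + 3e^(-2t)

Coefficient matrix A = [[1, -1], [9, -5]].
Characteristic polynomial det(A - λI) = λ^2 + 4λ + 4 = 0.
Single eigenvalue λ = -2 with algebraic multiplicity 2.
Eigenvector v = (1,3); generalized eigenvector w with (A-λI)w=v is (1,2).
General solution: e^(-2t)[C_1·v + C_2·(t·v + w)].
Applying x(0)=0, z(0)=3 gives C_1=3, C_2=-3.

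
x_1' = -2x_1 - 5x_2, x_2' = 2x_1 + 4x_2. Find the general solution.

Coefficient matrix A = [[-2, -5], [2, 4]].
Characteristic polynomial det(A - λI) = λ^2 - 2λ + 2 = 0.
Eigenvalues λ = 1 ± i (complex conjugate pair).
For λ=1+i: an eigenvector is (-1,1) - i(-2,1) = (-1 + 2i, 1 - i).
A real fundamental pair from Re and Im of e^((1+i)t)v: X_1 = e^(t)(cos(t)·(-1,1) + sin(t)·(-2,1)), X_2 = e^(t)(sin(t)·(-1,1) - cos(t)·(-2,1)).
General solution: c_1X_1 + c_2X_2.

x_1(t) = -2c_1e^(t)sin(t) - c_1e^(t)cos(t) - c_2e^(t)sin(t) + 2c_2e^(t)cos(t), x_2(t) = c_1e^(t)sin(t) + c_1e^(t)cos(t) + c_2e^(t)sin(t) - c_2e^(t)cos(t)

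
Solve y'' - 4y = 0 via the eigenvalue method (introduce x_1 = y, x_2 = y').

Let x_1 = y, x_2 = y'. Then x_1' = x_2 and x_2' = 4x_1.
A = [[0,1],[4,0]]; det(A-λI) = λ^2 - 4.
Eigenvalues λ = 2, -2 with eigenvectors (1,2), (1,-2).

y(t) = c_1e^(2t) + c_2e^(-2t)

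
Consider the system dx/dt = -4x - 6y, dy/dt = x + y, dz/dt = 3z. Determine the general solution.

x(t) = 3C_1e^(-2t) - 2C_3e^(-t), y(t) = -C_1e^(-2t) + C_3e^(-t), z(t) = C_2e^(3t)

Coefficient matrix A = [[-4, -6, 0], [1, 1, 0], [0, 0, 3]].
det(A - λI) = 0 gives eigenvalues λ = -2, 3, -1.
For λ=-2: eigenvector (3,-1,0).
For λ=3: eigenvector (0,0,1).
For λ=-1: eigenvector (-2,1,0).
General solution: C_1e^(-2t)(3,-1,0) + C_2e^(3t)(0,0,1) + C_3e^(-t)(-2,1,0).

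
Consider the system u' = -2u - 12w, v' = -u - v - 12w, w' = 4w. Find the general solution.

Coefficient matrix A = [[-2, 0, -12], [-1, -1, -12], [0, 0, 4]].
det(A - λI) = 0 gives eigenvalues λ = -1, 4, -2.
For λ=-1: eigenvector (0,-1,0).
For λ=4: eigenvector (-2,-2,1).
For λ=-2: eigenvector (1,1,0).
General solution: C_1e^(-t)(0,-1,0) + C_2e^(4t)(-2,-2,1) + C_3e^(-2t)(1,1,0).

u(t) = -2C_2e^(4t) + C_3e^(-2t), v(t) = -C_1e^(-t) - 2C_2e^(4t) + C_3e^(-2t), w(t) = C_2e^(4t)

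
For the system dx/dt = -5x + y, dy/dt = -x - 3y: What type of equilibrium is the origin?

stable improper node

A = [[-5,1],[-1,-3]]; det(A-λI) = λ^2 + 8λ + 16.
repeated λ = -4 with a single eigenvector.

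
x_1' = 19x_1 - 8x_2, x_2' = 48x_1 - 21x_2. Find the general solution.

Coefficient matrix A = [[19, -8], [48, -21]].
Characteristic polynomial det(A - λI) = λ^2 + 2λ - 15 = 0.
Eigenvalues λ = 3, -5.
For λ=3: (A-λI) row 1 is [16, -8], so an eigenvector is (-1, -2).
For λ=-5: (A-λI) row 1 is [24, -8], so an eigenvector is (-1, -3).
General solution: C_1e^(3t)(-1,-2) + C_2e^(-5t)(-1,-3).

x_1(t) = -C_1e^(3t) - C_2e^(-5t), x_2(t) = -2C_1e^(3t) - 3C_2e^(-5t)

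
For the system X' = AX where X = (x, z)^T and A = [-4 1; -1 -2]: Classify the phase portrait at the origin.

A = [[-4,1],[-1,-2]]; det(A-λI) = λ^2 + 6λ + 9.
repeated λ = -3 with a single eigenvector.

stable improper node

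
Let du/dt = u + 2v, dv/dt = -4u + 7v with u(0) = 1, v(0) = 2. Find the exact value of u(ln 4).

1024

A = [[1,2],[-4,7]]; eigenvalues λ = 3, 5.
Eigenvectors: (-1,-1) for λ=3, (1,2) for λ=5.
From the initial condition, c_1 = 0, c_2 = 1.
u(ln 4) = (0)(4^3)(-1) + (1)(4^5)(1) = 1024.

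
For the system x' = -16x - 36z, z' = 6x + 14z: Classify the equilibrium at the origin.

A = [[-16,-36],[6,14]]; det(A-λI) = λ^2 + 2λ - 8.
λ = 2, -4: opposite signs.

saddle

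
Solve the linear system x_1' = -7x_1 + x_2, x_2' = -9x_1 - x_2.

x_1(t) = C_1e^(-4t) + C_2te^(-4t), x_2(t) = 3C_1e^(-4t) + 3C_2te^(-4t) + C_2e^(-4t)

Coefficient matrix A = [[-7, 1], [-9, -1]].
Characteristic polynomial det(A - λI) = λ^2 + 8λ + 16 = 0.
Single eigenvalue λ = -4 with algebraic multiplicity 2.
Eigenvector v = (1,3); generalized eigenvector w with (A-λI)w=v is (0,1).
General solution: e^(-4t)[C_1·v + C_2·(t·v + w)].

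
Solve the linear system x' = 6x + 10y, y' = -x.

Coefficient matrix A = [[6, 10], [-1, 0]].
Characteristic polynomial det(A - λI) = λ^2 - 6λ + 10 = 0.
Eigenvalues λ = 3 ± i (complex conjugate pair).
For λ=3+i: an eigenvector is (3,-1) - i(-1,0) = (3 + i, -1).
A real fundamental pair from Re and Im of e^((3+i)t)v: X_1 = e^(3t)(cos(t)·(3,-1) + sin(t)·(-1,0)), X_2 = e^(3t)(sin(t)·(3,-1) - cos(t)·(-1,0)).
General solution: C_1X_1 + C_2X_2.

x(t) = -C_1e^(3t)sin(t) + 3C_1e^(3t)cos(t) + 3C_2e^(3t)sin(t) + C_2e^(3t)cos(t), y(t) = -C_1e^(3t)cos(t) - C_2e^(3t)sin(t)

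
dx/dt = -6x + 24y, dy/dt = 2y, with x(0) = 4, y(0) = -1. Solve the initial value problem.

Coefficient matrix A = [[-6, 24], [0, 2]].
Characteristic polynomial det(A - λI) = λ^2 + 4λ - 12 = 0.
Eigenvalues λ = 2, -6.
For λ=2: (A-λI) row 1 is [-8, 24], so an eigenvector is (3, 1).
For λ=-6: (A-λI) row 1 is [0, 24], so an eigenvector is (1, 0).
General solution: c_1e^(2t)(3,1) + c_2e^(-6t)(1,0).
Applying x(0)=4, y(0)=-1 gives c_1=-1, c_2=7.

x(t) = -3e^(2t) + 7e^(-6t), y(t) = -e^(2t)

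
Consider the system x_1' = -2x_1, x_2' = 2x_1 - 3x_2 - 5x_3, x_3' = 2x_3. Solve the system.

x_1(t) = K_1e^(-2t), x_2(t) = 2K_1e^(-2t) + K_2e^(-3t) - K_3e^(2t), x_3(t) = K_3e^(2t)

Coefficient matrix A = [[-2, 0, 0], [2, -3, -5], [0, 0, 2]].
det(A - λI) = 0 gives eigenvalues λ = -2, -3, 2.
For λ=-2: eigenvector (1,2,0).
For λ=-3: eigenvector (0,1,0).
For λ=2: eigenvector (0,-1,1).
General solution: K_1e^(-2t)(1,2,0) + K_2e^(-3t)(0,1,0) + K_3e^(2t)(0,-1,1).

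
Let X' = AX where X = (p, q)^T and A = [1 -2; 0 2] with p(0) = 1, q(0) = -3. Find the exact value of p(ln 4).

A = [[1,-2],[0,2]]; eigenvalues λ = 2, 1.
Eigenvectors: (-2,1) for λ=2, (1,0) for λ=1.
From the initial condition, c_1 = -3, c_2 = -5.
p(ln 4) = (-3)(4^2)(-2) + (-5)(4^1)(1) = 76.

76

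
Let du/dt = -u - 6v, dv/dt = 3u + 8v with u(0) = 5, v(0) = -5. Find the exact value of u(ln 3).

A = [[-1,-6],[3,8]]; eigenvalues λ = 2, 5.
Eigenvectors: (2,-1) for λ=2, (-1,1) for λ=5.
From the initial condition, c_1 = 0, c_2 = -5.
u(ln 3) = (0)(3^2)(2) + (-5)(3^5)(-1) = 1215.

1215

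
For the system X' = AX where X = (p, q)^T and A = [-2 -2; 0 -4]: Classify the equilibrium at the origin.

A = [[-2,-2],[0,-4]]; det(A-λI) = λ^2 + 6λ + 8.
λ = -4, -2: both negative.

stable node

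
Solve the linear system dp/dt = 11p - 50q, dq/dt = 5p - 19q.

p(t) = -c_1e^(-4t)sin(5t) + 3c_1e^(-4t)cos(5t) + 3c_2e^(-4t)sin(5t) + c_2e^(-4t)cos(5t), q(t) = c_1e^(-4t)cos(5t) + c_2e^(-4t)sin(5t)

Coefficient matrix A = [[11, -50], [5, -19]].
Characteristic polynomial det(A - λI) = λ^2 + 8λ + 41 = 0.
Eigenvalues λ = -4 ± 5i (complex conjugate pair).
For λ=-4+5i: an eigenvector is (3,1) - i(-1,0) = (3 + i, 1).
A real fundamental pair from Re and Im of e^((-4+5i)t)v: X_1 = e^(-4t)(cos(5t)·(3,1) + sin(5t)·(-1,0)), X_2 = e^(-4t)(sin(5t)·(3,1) - cos(5t)·(-1,0)).
General solution: c_1X_1 + c_2X_2.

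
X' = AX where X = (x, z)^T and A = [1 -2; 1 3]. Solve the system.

Coefficient matrix A = [[1, -2], [1, 3]].
Characteristic polynomial det(A - λI) = λ^2 - 4λ + 5 = 0.
Eigenvalues λ = 2 ± i (complex conjugate pair).
For λ=2+i: an eigenvector is (-1,0) - i(1,-1) = (-1 - i, 0 + i).
A real fundamental pair from Re and Im of e^((2+i)t)v: X_1 = e^(2t)(cos(t)·(-1,0) + sin(t)·(1,-1)), X_2 = e^(2t)(sin(t)·(-1,0) - cos(t)·(1,-1)).
General solution: c_1X_1 + c_2X_2.

x(t) = c_1e^(2t)sin(t) - c_1e^(2t)cos(t) - c_2e^(2t)sin(t) - c_2e^(2t)cos(t), z(t) = -c_1e^(2t)sin(t) + c_2e^(2t)cos(t)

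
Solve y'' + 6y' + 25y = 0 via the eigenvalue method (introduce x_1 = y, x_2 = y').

y(t) = K_1e^(-3t)cos(4t) + K_2e^(-3t)sin(4t)

Let x_1 = y, x_2 = y'. Then x_1' = x_2 and x_2' = -25x_1 - 6x_2.
A = [[0,1],[-25,-6]]; det(A-λI) = λ^2 + 6λ + 25.
Eigenvalues λ = -3 ± 4i.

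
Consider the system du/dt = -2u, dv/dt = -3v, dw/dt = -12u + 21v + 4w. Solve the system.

u(t) = C_2e^(-2t), v(t) = C_1e^(-3t), w(t) = -3C_1e^(-3t) + 2C_2e^(-2t) + C_3e^(4t)

Coefficient matrix A = [[-2, 0, 0], [0, -3, 0], [-12, 21, 4]].
det(A - λI) = 0 gives eigenvalues λ = -3, -2, 4.
For λ=-3: eigenvector (0,1,-3).
For λ=-2: eigenvector (1,0,2).
For λ=4: eigenvector (0,0,1).
General solution: C_1e^(-3t)(0,1,-3) + C_2e^(-2t)(1,0,2) + C_3e^(4t)(0,0,1).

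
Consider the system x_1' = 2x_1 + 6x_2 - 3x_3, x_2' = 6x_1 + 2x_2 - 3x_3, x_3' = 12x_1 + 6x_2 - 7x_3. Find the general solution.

Coefficient matrix A = [[2, 6, -3], [6, 2, -3], [12, 6, -7]].
det(A - λI) = 0 gives eigenvalues λ = 2, -4, -1.
For λ=2: eigenvector (1,1,2).
For λ=-4: eigenvector (0,1,2).
For λ=-1: eigenvector (1,1,3).
General solution: C_1e^(2t)(1,1,2) + C_2e^(-4t)(0,1,2) + C_3e^(-t)(1,1,3).

x_1(t) = C_1e^(2t) + C_3e^(-t), x_2(t) = C_1e^(2t) + C_2e^(-4t) + C_3e^(-t), x_3(t) = 2C_1e^(2t) + 2C_2e^(-4t) + 3C_3e^(-t)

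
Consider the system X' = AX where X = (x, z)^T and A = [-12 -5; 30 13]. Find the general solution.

Coefficient matrix A = [[-12, -5], [30, 13]].
Characteristic polynomial det(A - λI) = λ^2 - λ - 6 = 0.
Eigenvalues λ = 3, -2.
For λ=3: (A-λI) row 1 is [-15, -5], so an eigenvector is (-1, 3).
For λ=-2: (A-λI) row 1 is [-10, -5], so an eigenvector is (1, -2).
General solution: K_1e^(3t)(-1,3) + K_2e^(-2t)(1,-2).

x(t) = -K_1e^(3t) + K_2e^(-2t), z(t) = 3K_1e^(3t) - 2K_2e^(-2t)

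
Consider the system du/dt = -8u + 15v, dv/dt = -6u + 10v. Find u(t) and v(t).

Coefficient matrix A = [[-8, 15], [-6, 10]].
Characteristic polynomial det(A - λI) = λ^2 - 2λ + 10 = 0.
Eigenvalues λ = 1 ± 3i (complex conjugate pair).
For λ=1+3i: an eigenvector is (1,1) - i(2,1) = (1 - 2i, 1 - i).
A real fundamental pair from Re and Im of e^((1+3i)t)v: X_1 = e^(t)(cos(3t)·(1,1) + sin(3t)·(2,1)), X_2 = e^(t)(sin(3t)·(1,1) - cos(3t)·(2,1)).
General solution: K_1X_1 + K_2X_2.

u(t) = 2K_1e^(t)sin(3t) + K_1e^(t)cos(3t) + K_2e^(t)sin(3t) - 2K_2e^(t)cos(3t), v(t) = K_1e^(t)sin(3t) + K_1e^(t)cos(3t) + K_2e^(t)sin(3t) - K_2e^(t)cos(3t)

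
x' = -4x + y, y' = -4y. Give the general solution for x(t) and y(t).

Coefficient matrix A = [[-4, 1], [0, -4]].
Characteristic polynomial det(A - λI) = λ^2 + 8λ + 16 = 0.
Single eigenvalue λ = -4 with algebraic multiplicity 2.
Eigenvector v = (-1,0); generalized eigenvector w with (A-λI)w=v is (3,-1).
General solution: e^(-4t)[c_1·v + c_2·(t·v + w)].

x(t) = -c_1e^(-4t) - c_2te^(-4t) + 3c_2e^(-4t), y(t) = -c_2e^(-4t)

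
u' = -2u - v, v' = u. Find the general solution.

Coefficient matrix A = [[-2, -1], [1, 0]].
Characteristic polynomial det(A - λI) = λ^2 + 2λ + 1 = 0.
Single eigenvalue λ = -1 with algebraic multiplicity 2.
Eigenvector v = (-1,1); generalized eigenvector w with (A-λI)w=v is (-1,2).
General solution: e^(-t)[C_1·v + C_2·(t·v + w)].

u(t) = -C_1e^(-t) - C_2te^(-t) - C_2e^(-t), v(t) = C_1e^(-t) + C_2te^(-t) + 2C_2e^(-t)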